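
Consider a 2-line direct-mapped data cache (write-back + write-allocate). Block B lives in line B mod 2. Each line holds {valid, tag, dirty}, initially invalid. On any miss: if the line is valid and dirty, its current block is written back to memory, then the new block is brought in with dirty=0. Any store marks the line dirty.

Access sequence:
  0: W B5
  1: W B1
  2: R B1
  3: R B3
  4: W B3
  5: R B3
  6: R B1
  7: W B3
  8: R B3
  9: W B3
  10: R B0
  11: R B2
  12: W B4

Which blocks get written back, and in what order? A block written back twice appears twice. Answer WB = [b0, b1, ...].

WB = [5, 1, 3]

  0 | W B5 → L1 miss [D]
  1 | W B1 → L1 miss wb→B5 [D]
  2 | R B1 → L1 hit [D]
  3 | R B3 → L1 miss wb→B1 [-]
  4 | W B3 → L1 hit [D]
  5 | R B3 → L1 hit [D]
  6 | R B1 → L1 miss wb→B3 [-]
  7 | W B3 → L1 miss [D]
  8 | R B3 → L1 hit [D]
  9 | W B3 → L1 hit [D]
  10 | R B0 → L0 miss [-]
  11 | R B2 → L0 miss [-]
  12 | W B4 → L0 miss [D]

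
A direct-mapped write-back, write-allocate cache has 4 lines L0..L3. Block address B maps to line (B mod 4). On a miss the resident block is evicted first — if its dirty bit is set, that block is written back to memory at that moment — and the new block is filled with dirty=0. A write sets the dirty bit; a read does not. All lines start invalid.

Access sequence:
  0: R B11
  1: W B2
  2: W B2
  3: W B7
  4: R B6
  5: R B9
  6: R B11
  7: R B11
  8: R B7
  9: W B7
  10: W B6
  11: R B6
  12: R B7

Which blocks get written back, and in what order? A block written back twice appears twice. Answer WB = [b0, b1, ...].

0: R B11 → L3 miss [-]
1: W B2 → L2 miss [D]
2: W B2 → L2 hit [D]
3: W B7 → L3 miss [D]
4: R B6 → L2 miss wb→B2 [-]
5: R B9 → L1 miss [-]
6: R B11 → L3 miss wb→B7 [-]
7: R B11 → L3 hit [-]
8: R B7 → L3 miss [-]
9: W B7 → L3 hit [D]
10: W B6 → L2 hit [D]
11: R B6 → L2 hit [D]
12: R B7 → L3 hit [D]

WB = [2, 7]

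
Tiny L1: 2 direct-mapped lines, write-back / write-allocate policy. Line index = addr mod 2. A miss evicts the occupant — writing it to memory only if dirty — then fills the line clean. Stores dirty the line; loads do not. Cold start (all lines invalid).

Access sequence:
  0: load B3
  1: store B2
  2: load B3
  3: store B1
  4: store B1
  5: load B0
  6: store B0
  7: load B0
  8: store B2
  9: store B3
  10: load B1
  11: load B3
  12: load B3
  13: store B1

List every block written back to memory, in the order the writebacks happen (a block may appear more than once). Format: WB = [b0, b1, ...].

WB = [2, 0, 1, 3]

  0 | R B3 → L1 miss [-]
  1 | W B2 → L0 miss [D]
  2 | R B3 → L1 hit [-]
  3 | W B1 → L1 miss [D]
  4 | W B1 → L1 hit [D]
  5 | R B0 → L0 miss wb→B2 [-]
  6 | W B0 → L0 hit [D]
  7 | R B0 → L0 hit [D]
  8 | W B2 → L0 miss wb→B0 [D]
  9 | W B3 → L1 miss wb→B1 [D]
  10 | R B1 → L1 miss wb→B3 [-]
  11 | R B3 → L1 miss [-]
  12 | R B3 → L1 hit [-]
  13 | W B1 → L1 miss [D]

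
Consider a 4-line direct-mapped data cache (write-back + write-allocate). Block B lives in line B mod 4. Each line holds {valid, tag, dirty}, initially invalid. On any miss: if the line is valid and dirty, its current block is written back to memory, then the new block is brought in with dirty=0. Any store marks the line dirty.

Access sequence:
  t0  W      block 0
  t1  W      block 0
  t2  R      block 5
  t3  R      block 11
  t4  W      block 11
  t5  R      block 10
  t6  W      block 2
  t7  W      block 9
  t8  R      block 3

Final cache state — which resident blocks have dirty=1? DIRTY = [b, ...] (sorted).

DIRTY = [0, 2, 9]

  0 | W B0 → L0 miss [D]
  1 | W B0 → L0 hit [D]
  2 | R B5 → L1 miss [-]
  3 | R B11 → L3 miss [-]
  4 | W B11 → L3 hit [D]
  5 | R B10 → L2 miss [-]
  6 | W B2 → L2 miss [D]
  7 | W B9 → L1 miss [D]
  8 | R B3 → L3 miss wb→B11 [-]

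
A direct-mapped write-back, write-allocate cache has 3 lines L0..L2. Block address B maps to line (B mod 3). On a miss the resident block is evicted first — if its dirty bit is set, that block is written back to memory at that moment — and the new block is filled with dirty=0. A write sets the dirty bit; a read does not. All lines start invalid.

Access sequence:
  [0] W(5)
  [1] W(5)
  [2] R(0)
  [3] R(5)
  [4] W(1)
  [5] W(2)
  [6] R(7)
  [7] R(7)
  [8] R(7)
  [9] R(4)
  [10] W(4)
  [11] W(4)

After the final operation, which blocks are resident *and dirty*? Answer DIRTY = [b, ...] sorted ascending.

0: W B5 → L2 miss [D]
1: W B5 → L2 hit [D]
2: R B0 → L0 miss [-]
3: R B5 → L2 hit [D]
4: W B1 → L1 miss [D]
5: W B2 → L2 miss wb→B5 [D]
6: R B7 → L1 miss wb→B1 [-]
7: R B7 → L1 hit [-]
8: R B7 → L1 hit [-]
9: R B4 → L1 miss [-]
10: W B4 → L1 hit [D]
11: W B4 → L1 hit [D]

DIRTY = [2, 4]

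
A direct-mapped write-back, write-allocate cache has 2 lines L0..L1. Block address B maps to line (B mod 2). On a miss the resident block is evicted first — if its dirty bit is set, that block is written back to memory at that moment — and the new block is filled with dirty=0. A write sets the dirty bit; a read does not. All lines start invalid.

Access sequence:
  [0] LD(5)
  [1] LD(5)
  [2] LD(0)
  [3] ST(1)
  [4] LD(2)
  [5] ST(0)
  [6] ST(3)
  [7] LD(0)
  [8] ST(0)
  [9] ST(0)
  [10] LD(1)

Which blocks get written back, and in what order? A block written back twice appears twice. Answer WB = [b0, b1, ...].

WB = [1, 3]

0: R B5 -> L1 miss  d=-]
1: R B5 -> L1 hit  d=-]
2: R B0 -> L0 miss  d=-]
3: W B1 -> L1 miss  d=D]
4: R B2 -> L0 miss  d=-]
5: W B0 -> L0 miss  d=D]
6: W B3 -> L1 miss wb->B1  d=D]
7: R B0 -> L0 hit  d=D]
8: W B0 -> L0 hit  d=D]
9: W B0 -> L0 hit  d=D]
10: R B1 -> L1 miss wb->B3  d=-]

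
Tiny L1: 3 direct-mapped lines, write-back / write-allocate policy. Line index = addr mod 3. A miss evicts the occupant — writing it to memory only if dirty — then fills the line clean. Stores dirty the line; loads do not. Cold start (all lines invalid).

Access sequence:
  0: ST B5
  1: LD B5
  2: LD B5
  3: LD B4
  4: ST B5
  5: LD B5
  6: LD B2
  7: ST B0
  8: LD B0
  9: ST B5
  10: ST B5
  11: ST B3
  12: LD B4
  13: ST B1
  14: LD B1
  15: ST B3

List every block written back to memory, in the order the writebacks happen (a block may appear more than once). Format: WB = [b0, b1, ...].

0: W B5 -> L2 miss  d=D]
1: R B5 -> L2 hit  d=D]
2: R B5 -> L2 hit  d=D]
3: R B4 -> L1 miss  d=-]
4: W B5 -> L2 hit  d=D]
5: R B5 -> L2 hit  d=D]
6: R B2 -> L2 miss wb->B5  d=-]
7: W B0 -> L0 miss  d=D]
8: R B0 -> L0 hit  d=D]
9: W B5 -> L2 miss  d=D]
10: W B5 -> L2 hit  d=D]
11: W B3 -> L0 miss wb->B0  d=D]
12: R B4 -> L1 hit  d=-]
13: W B1 -> L1 miss  d=D]
14: R B1 -> L1 hit  d=D]
15: W B3 -> L0 hit  d=D]

WB = [5, 0]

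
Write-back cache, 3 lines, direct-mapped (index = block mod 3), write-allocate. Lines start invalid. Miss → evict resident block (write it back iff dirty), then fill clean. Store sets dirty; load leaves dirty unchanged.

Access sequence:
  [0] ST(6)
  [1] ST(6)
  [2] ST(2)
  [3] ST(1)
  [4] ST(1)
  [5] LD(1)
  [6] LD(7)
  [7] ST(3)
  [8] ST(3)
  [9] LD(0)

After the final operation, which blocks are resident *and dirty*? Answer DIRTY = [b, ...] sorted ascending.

0: W B6 -> L0 miss  d=D]
1: W B6 -> L0 hit  d=D]
2: W B2 -> L2 miss  d=D]
3: W B1 -> L1 miss  d=D]
4: W B1 -> L1 hit  d=D]
5: R B1 -> L1 hit  d=D]
6: R B7 -> L1 miss wb->B1  d=-]
7: W B3 -> L0 miss wb->B6  d=D]
8: W B3 -> L0 hit  d=D]
9: R B0 -> L0 miss wb->B3  d=-]

DIRTY = [2]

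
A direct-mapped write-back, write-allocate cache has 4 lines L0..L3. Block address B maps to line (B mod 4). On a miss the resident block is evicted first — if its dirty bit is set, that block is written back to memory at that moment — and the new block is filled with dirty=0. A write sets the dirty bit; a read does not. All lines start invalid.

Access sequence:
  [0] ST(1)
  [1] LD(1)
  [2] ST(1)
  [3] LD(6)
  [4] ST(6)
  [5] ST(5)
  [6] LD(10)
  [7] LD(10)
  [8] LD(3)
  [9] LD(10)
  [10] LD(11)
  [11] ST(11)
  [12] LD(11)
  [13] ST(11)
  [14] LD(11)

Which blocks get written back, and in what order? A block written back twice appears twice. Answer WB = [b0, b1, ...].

WB = [1, 6]

0: W B1 → L1 miss [D]
1: R B1 → L1 hit [D]
2: W B1 → L1 hit [D]
3: R B6 → L2 miss [-]
4: W B6 → L2 hit [D]
5: W B5 → L1 miss wb→B1 [D]
6: R B10 → L2 miss wb→B6 [-]
7: R B10 → L2 hit [-]
8: R B3 → L3 miss [-]
9: R B10 → L2 hit [-]
10: R B11 → L3 miss [-]
11: W B11 → L3 hit [D]
12: R B11 → L3 hit [D]
13: W B11 → L3 hit [D]
14: R B11 → L3 hit [D]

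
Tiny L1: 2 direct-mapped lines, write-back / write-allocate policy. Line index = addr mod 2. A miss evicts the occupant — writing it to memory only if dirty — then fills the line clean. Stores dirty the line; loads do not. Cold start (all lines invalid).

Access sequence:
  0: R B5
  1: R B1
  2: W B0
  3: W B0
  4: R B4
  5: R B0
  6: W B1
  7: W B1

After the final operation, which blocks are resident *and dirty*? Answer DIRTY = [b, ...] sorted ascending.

DIRTY = [1]

  0 | R B5 → L1 miss [-]
  1 | R B1 → L1 miss [-]
  2 | W B0 → L0 miss [D]
  3 | W B0 → L0 hit [D]
  4 | R B4 → L0 miss wb→B0 [-]
  5 | R B0 → L0 miss [-]
  6 | W B1 → L1 hit [D]
  7 | W B1 → L1 hit [D]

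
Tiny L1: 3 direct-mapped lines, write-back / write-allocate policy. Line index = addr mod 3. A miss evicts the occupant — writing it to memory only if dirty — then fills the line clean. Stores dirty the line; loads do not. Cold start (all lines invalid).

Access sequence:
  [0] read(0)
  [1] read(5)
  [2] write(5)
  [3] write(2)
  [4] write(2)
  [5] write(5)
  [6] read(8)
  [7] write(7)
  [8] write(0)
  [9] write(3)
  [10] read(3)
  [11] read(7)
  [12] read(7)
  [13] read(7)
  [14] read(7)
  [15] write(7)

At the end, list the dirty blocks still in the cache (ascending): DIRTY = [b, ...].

DIRTY = [3, 7]

0: R B0 → L0 miss [-]
1: R B5 → L2 miss [-]
2: W B5 → L2 hit [D]
3: W B2 → L2 miss wb→B5 [D]
4: W B2 → L2 hit [D]
5: W B5 → L2 miss wb→B2 [D]
6: R B8 → L2 miss wb→B5 [-]
7: W B7 → L1 miss [D]
8: W B0 → L0 hit [D]
9: W B3 → L0 miss wb→B0 [D]
10: R B3 → L0 hit [D]
11: R B7 → L1 hit [D]
12: R B7 → L1 hit [D]
13: R B7 → L1 hit [D]
14: R B7 → L1 hit [D]
15: W B7 → L1 hit [D]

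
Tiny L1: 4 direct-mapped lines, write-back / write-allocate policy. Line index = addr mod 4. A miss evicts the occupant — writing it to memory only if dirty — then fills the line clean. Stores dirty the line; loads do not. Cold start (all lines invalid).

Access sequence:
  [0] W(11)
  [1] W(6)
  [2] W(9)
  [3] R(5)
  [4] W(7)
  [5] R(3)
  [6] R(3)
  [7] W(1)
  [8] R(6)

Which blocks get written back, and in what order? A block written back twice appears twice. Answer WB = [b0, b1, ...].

0: W B11 → L3 miss [D]
1: W B6 → L2 miss [D]
2: W B9 → L1 miss [D]
3: R B5 → L1 miss wb→B9 [-]
4: W B7 → L3 miss wb→B11 [D]
5: R B3 → L3 miss wb→B7 [-]
6: R B3 → L3 hit [-]
7: W B1 → L1 miss [D]
8: R B6 → L2 hit [D]

WB = [9, 11, 7]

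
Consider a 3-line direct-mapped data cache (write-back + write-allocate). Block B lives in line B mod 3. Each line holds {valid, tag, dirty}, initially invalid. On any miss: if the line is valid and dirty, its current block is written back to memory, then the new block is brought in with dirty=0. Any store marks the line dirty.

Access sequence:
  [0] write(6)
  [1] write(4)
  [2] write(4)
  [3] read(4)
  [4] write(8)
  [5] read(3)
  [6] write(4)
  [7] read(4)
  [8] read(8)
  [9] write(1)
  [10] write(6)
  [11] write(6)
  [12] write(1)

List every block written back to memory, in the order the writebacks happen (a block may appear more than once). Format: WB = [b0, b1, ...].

0: W B6 → L0 miss [D]
1: W B4 → L1 miss [D]
2: W B4 → L1 hit [D]
3: R B4 → L1 hit [D]
4: W B8 → L2 miss [D]
5: R B3 → L0 miss wb→B6 [-]
6: W B4 → L1 hit [D]
7: R B4 → L1 hit [D]
8: R B8 → L2 hit [D]
9: W B1 → L1 miss wb→B4 [D]
10: W B6 → L0 miss [D]
11: W B6 → L0 hit [D]
12: W B1 → L1 hit [D]

WB = [6, 4]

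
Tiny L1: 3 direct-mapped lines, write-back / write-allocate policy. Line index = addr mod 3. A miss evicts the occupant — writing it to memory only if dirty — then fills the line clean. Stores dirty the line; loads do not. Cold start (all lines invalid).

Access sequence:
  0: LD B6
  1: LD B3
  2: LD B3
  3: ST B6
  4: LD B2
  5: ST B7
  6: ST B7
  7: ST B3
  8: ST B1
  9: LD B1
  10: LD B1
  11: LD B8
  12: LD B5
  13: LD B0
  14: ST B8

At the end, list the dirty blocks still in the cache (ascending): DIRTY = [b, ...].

DIRTY = [1, 8]

0: R B6 → L0 miss [-]
1: R B3 → L0 miss [-]
2: R B3 → L0 hit [-]
3: W B6 → L0 miss [D]
4: R B2 → L2 miss [-]
5: W B7 → L1 miss [D]
6: W B7 → L1 hit [D]
7: W B3 → L0 miss wb→B6 [D]
8: W B1 → L1 miss wb→B7 [D]
9: R B1 → L1 hit [D]
10: R B1 → L1 hit [D]
11: R B8 → L2 miss [-]
12: R B5 → L2 miss [-]
13: R B0 → L0 miss wb→B3 [-]
14: W B8 → L2 miss [D]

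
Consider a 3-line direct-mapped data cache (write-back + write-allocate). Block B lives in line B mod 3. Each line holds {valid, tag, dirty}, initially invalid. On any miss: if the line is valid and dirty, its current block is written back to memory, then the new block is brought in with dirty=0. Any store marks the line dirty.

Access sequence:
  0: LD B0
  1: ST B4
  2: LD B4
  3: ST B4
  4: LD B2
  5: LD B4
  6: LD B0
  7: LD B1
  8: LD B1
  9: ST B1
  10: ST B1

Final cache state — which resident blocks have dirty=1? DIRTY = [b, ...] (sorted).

  0 | R B0 → L0 miss [-]
  1 | W B4 → L1 miss [D]
  2 | R B4 → L1 hit [D]
  3 | W B4 → L1 hit [D]
  4 | R B2 → L2 miss [-]
  5 | R B4 → L1 hit [D]
  6 | R B0 → L0 hit [-]
  7 | R B1 → L1 miss wb→B4 [-]
  8 | R B1 → L1 hit [-]
  9 | W B1 → L1 hit [D]
  10 | W B1 → L1 hit [D]

DIRTY = [1]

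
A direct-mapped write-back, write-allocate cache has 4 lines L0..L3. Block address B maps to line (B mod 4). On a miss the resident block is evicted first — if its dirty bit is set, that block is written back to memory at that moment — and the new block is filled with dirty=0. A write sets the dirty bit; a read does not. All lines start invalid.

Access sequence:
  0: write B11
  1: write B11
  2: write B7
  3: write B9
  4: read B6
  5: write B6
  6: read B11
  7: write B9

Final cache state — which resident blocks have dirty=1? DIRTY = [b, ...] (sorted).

DIRTY = [6, 9]

  0 | W B11 → L3 miss [D]
  1 | W B11 → L3 hit [D]
  2 | W B7 → L3 miss wb→B11 [D]
  3 | W B9 → L1 miss [D]
  4 | R B6 → L2 miss [-]
  5 | W B6 → L2 hit [D]
  6 | R B11 → L3 miss wb→B7 [-]
  7 | W B9 → L1 hit [D]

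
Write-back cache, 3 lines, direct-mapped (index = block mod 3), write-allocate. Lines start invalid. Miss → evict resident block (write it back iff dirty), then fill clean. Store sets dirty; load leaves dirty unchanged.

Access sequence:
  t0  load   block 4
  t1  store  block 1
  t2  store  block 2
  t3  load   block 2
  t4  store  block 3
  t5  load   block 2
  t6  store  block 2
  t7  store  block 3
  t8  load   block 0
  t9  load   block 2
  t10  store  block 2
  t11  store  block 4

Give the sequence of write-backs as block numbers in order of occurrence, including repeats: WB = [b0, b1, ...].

WB = [3, 1]

0: R B4 -> L1 miss  d=-]
1: W B1 -> L1 miss  d=D]
2: W B2 -> L2 miss  d=D]
3: R B2 -> L2 hit  d=D]
4: W B3 -> L0 miss  d=D]
5: R B2 -> L2 hit  d=D]
6: W B2 -> L2 hit  d=D]
7: W B3 -> L0 hit  d=D]
8: R B0 -> L0 miss wb->B3  d=-]
9: R B2 -> L2 hit  d=D]
10: W B2 -> L2 hit  d=D]
11: W B4 -> L1 miss wb->B1  d=D]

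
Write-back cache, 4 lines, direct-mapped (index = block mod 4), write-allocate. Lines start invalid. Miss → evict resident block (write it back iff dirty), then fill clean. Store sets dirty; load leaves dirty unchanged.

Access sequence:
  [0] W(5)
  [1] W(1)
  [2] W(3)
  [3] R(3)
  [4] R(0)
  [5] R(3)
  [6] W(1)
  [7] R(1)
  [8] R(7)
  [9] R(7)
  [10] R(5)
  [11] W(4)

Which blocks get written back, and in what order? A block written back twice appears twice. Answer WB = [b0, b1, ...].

WB = [5, 3, 1]

0: W B5 -> L1 miss  d=D]
1: W B1 -> L1 miss wb->B5  d=D]
2: W B3 -> L3 miss  d=D]
3: R B3 -> L3 hit  d=D]
4: R B0 -> L0 miss  d=-]
5: R B3 -> L3 hit  d=D]
6: W B1 -> L1 hit  d=D]
7: R B1 -> L1 hit  d=D]
8: R B7 -> L3 miss wb->B3  d=-]
9: R B7 -> L3 hit  d=-]
10: R B5 -> L1 miss wb->B1  d=-]
11: W B4 -> L0 miss  d=D]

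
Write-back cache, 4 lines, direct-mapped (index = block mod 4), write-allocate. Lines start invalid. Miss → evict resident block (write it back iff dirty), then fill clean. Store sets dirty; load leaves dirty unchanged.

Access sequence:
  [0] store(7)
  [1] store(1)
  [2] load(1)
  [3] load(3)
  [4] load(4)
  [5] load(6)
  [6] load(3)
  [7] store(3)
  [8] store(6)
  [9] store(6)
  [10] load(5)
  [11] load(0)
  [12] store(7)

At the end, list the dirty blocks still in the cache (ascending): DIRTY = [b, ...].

  0 | W B7 → L3 miss [D]
  1 | W B1 → L1 miss [D]
  2 | R B1 → L1 hit [D]
  3 | R B3 → L3 miss wb→B7 [-]
  4 | R B4 → L0 miss [-]
  5 | R B6 → L2 miss [-]
  6 | R B3 → L3 hit [-]
  7 | W B3 → L3 hit [D]
  8 | W B6 → L2 hit [D]
  9 | W B6 → L2 hit [D]
  10 | R B5 → L1 miss wb→B1 [-]
  11 | R B0 → L0 miss [-]
  12 | W B7 → L3 miss wb→B3 [D]

DIRTY = [6, 7]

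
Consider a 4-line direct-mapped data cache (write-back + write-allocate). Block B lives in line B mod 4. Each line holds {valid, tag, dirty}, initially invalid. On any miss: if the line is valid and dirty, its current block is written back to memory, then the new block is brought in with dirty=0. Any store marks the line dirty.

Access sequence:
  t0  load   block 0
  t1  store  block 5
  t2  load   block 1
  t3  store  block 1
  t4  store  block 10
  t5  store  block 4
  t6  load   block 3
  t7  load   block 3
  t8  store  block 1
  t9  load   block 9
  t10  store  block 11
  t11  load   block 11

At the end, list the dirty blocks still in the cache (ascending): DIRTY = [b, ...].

DIRTY = [4, 10, 11]

0: R B0 → L0 miss [-]
1: W B5 → L1 miss [D]
2: R B1 → L1 miss wb→B5 [-]
3: W B1 → L1 hit [D]
4: W B10 → L2 miss [D]
5: W B4 → L0 miss [D]
6: R B3 → L3 miss [-]
7: R B3 → L3 hit [-]
8: W B1 → L1 hit [D]
9: R B9 → L1 miss wb→B1 [-]
10: W B11 → L3 miss [D]
11: R B11 → L3 hit [D]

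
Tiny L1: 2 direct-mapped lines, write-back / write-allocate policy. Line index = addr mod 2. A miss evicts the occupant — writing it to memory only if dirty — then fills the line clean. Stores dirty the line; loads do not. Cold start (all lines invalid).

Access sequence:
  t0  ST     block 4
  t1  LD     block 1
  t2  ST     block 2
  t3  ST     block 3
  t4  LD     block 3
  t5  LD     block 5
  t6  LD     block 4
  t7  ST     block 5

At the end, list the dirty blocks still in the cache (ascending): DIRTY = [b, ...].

DIRTY = [5]

0: W B4 → L0 miss [D]
1: R B1 → L1 miss [-]
2: W B2 → L0 miss wb→B4 [D]
3: W B3 → L1 miss [D]
4: R B3 → L1 hit [D]
5: R B5 → L1 miss wb→B3 [-]
6: R B4 → L0 miss wb→B2 [-]
7: W B5 → L1 hit [D]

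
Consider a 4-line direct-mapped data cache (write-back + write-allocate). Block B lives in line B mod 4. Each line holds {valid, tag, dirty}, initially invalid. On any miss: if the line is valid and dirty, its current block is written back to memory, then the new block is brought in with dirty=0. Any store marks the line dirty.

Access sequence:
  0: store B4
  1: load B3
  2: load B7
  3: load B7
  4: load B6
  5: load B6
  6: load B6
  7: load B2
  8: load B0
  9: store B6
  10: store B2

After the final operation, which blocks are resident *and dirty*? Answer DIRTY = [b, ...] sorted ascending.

DIRTY = [2]

0: W B4 → L0 miss [D]
1: R B3 → L3 miss [-]
2: R B7 → L3 miss [-]
3: R B7 → L3 hit [-]
4: R B6 → L2 miss [-]
5: R B6 → L2 hit [-]
6: R B6 → L2 hit [-]
7: R B2 → L2 miss [-]
8: R B0 → L0 miss wb→B4 [-]
9: W B6 → L2 miss [D]
10: W B2 → L2 miss wb→B6 [D]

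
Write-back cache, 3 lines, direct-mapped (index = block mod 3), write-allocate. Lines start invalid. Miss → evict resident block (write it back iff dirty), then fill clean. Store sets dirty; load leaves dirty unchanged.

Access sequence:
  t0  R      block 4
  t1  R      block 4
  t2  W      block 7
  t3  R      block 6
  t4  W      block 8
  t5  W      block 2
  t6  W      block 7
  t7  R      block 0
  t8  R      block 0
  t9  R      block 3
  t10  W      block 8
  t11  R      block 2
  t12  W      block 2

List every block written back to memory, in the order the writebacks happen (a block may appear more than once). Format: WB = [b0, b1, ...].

0: R B4 → L1 miss [-]
1: R B4 → L1 hit [-]
2: W B7 → L1 miss [D]
3: R B6 → L0 miss [-]
4: W B8 → L2 miss [D]
5: W B2 → L2 miss wb→B8 [D]
6: W B7 → L1 hit [D]
7: R B0 → L0 miss [-]
8: R B0 → L0 hit [-]
9: R B3 → L0 miss [-]
10: W B8 → L2 miss wb→B2 [D]
11: R B2 → L2 miss wb→B8 [-]
12: W B2 → L2 hit [D]

WB = [8, 2, 8]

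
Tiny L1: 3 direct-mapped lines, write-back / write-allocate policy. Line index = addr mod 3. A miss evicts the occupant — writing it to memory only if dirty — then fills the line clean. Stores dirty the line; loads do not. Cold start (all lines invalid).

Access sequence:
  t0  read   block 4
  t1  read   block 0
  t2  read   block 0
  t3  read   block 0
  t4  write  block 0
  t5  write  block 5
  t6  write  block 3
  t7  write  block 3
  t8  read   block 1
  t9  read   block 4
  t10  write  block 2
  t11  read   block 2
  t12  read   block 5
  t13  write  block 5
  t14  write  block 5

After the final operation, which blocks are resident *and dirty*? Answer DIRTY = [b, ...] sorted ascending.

0: R B4 → L1 miss [-]
1: R B0 → L0 miss [-]
2: R B0 → L0 hit [-]
3: R B0 → L0 hit [-]
4: W B0 → L0 hit [D]
5: W B5 → L2 miss [D]
6: W B3 → L0 miss wb→B0 [D]
7: W B3 → L0 hit [D]
8: R B1 → L1 miss [-]
9: R B4 → L1 miss [-]
10: W B2 → L2 miss wb→B5 [D]
11: R B2 → L2 hit [D]
12: R B5 → L2 miss wb→B2 [-]
13: W B5 → L2 hit [D]
14: W B5 → L2 hit [D]

DIRTY = [3, 5]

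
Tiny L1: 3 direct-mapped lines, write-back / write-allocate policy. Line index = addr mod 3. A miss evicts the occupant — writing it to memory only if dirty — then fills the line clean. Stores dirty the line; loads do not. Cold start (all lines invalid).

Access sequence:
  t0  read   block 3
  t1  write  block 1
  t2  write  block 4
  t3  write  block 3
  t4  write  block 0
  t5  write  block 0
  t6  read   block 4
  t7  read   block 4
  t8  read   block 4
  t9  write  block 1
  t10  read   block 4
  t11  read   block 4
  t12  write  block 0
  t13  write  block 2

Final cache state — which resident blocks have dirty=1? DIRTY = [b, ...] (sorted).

DIRTY = [0, 2]

  0 | R B3 → L0 miss [-]
  1 | W B1 → L1 miss [D]
  2 | W B4 → L1 miss wb→B1 [D]
  3 | W B3 → L0 hit [D]
  4 | W B0 → L0 miss wb→B3 [D]
  5 | W B0 → L0 hit [D]
  6 | R B4 → L1 hit [D]
  7 | R B4 → L1 hit [D]
  8 | R B4 → L1 hit [D]
  9 | W B1 → L1 miss wb→B4 [D]
  10 | R B4 → L1 miss wb→B1 [-]
  11 | R B4 → L1 hit [-]
  12 | W B0 → L0 hit [D]
  13 | W B2 → L2 miss [D]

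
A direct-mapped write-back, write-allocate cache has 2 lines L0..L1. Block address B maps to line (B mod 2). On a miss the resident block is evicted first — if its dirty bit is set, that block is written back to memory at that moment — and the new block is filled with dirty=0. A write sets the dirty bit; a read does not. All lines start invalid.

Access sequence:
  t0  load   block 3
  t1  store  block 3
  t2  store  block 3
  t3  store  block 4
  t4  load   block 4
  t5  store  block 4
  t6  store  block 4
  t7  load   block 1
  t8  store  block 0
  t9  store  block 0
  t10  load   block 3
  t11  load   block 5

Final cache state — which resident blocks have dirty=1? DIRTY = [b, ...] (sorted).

  0 | R B3 → L1 miss [-]
  1 | W B3 → L1 hit [D]
  2 | W B3 → L1 hit [D]
  3 | W B4 → L0 miss [D]
  4 | R B4 → L0 hit [D]
  5 | W B4 → L0 hit [D]
  6 | W B4 → L0 hit [D]
  7 | R B1 → L1 miss wb→B3 [-]
  8 | W B0 → L0 miss wb→B4 [D]
  9 | W B0 → L0 hit [D]
  10 | R B3 → L1 miss [-]
  11 | R B5 → L1 miss [-]

DIRTY = [0]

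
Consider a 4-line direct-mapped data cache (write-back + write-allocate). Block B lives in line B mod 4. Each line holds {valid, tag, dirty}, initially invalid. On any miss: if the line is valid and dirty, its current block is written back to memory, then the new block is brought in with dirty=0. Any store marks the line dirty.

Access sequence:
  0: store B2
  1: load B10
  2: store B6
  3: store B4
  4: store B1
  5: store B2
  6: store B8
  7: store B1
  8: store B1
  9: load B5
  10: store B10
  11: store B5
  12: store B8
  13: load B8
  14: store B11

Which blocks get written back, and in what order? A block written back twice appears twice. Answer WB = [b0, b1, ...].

0: W B2 -> L2 miss  d=D]
1: R B10 -> L2 miss wb->B2  d=-]
2: W B6 -> L2 miss  d=D]
3: W B4 -> L0 miss  d=D]
4: W B1 -> L1 miss  d=D]
5: W B2 -> L2 miss wb->B6  d=D]
6: W B8 -> L0 miss wb->B4  d=D]
7: W B1 -> L1 hit  d=D]
8: W B1 -> L1 hit  d=D]
9: R B5 -> L1 miss wb->B1  d=-]
10: W B10 -> L2 miss wb->B2  d=D]
11: W B5 -> L1 hit  d=D]
12: W B8 -> L0 hit  d=D]
13: R B8 -> L0 hit  d=D]
14: W B11 -> L3 miss  d=D]

WB = [2, 6, 4, 1, 2]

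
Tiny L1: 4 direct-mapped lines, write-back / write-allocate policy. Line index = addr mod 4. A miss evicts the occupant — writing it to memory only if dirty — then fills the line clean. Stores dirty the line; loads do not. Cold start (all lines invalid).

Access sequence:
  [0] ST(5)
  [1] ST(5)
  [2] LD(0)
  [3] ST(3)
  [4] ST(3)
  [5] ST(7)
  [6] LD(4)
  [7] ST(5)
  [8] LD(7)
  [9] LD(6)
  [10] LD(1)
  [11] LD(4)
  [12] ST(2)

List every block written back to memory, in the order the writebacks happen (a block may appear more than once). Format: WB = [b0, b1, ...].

WB = [3, 5]

0: W B5 -> L1 miss  d=D]
1: W B5 -> L1 hit  d=D]
2: R B0 -> L0 miss  d=-]
3: W B3 -> L3 miss  d=D]
4: W B3 -> L3 hit  d=D]
5: W B7 -> L3 miss wb->B3  d=D]
6: R B4 -> L0 miss  d=-]
7: W B5 -> L1 hit  d=D]
8: R B7 -> L3 hit  d=D]
9: R B6 -> L2 miss  d=-]
10: R B1 -> L1 miss wb->B5  d=-]
11: R B4 -> L0 hit  d=-]
12: W B2 -> L2 miss  d=D]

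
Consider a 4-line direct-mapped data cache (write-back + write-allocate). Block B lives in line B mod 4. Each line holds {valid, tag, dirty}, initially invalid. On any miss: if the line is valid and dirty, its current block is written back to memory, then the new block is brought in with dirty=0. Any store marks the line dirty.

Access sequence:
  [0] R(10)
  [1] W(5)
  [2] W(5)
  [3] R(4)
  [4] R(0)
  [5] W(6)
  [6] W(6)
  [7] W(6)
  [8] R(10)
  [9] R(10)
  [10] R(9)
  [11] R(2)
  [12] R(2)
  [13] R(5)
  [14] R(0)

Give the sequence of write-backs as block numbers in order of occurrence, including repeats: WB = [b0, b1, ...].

WB = [6, 5]

0: R B10 → L2 miss [-]
1: W B5 → L1 miss [D]
2: W B5 → L1 hit [D]
3: R B4 → L0 miss [-]
4: R B0 → L0 miss [-]
5: W B6 → L2 miss [D]
6: W B6 → L2 hit [D]
7: W B6 → L2 hit [D]
8: R B10 → L2 miss wb→B6 [-]
9: R B10 → L2 hit [-]
10: R B9 → L1 miss wb→B5 [-]
11: R B2 → L2 miss [-]
12: R B2 → L2 hit [-]
13: R B5 → L1 miss [-]
14: R B0 → L0 hit [-]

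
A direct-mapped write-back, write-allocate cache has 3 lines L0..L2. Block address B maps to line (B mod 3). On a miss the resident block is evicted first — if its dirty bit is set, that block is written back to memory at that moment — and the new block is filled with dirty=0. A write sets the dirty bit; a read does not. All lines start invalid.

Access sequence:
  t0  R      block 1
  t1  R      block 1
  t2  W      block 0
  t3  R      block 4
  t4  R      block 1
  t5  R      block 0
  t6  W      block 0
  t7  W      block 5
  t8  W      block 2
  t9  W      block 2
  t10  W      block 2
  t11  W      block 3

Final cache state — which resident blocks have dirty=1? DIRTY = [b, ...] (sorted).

DIRTY = [2, 3]

0: R B1 → L1 miss [-]
1: R B1 → L1 hit [-]
2: W B0 → L0 miss [D]
3: R B4 → L1 miss [-]
4: R B1 → L1 miss [-]
5: R B0 → L0 hit [D]
6: W B0 → L0 hit [D]
7: W B5 → L2 miss [D]
8: W B2 → L2 miss wb→B5 [D]
9: W B2 → L2 hit [D]
10: W B2 → L2 hit [D]
11: W B3 → L0 miss wb→B0 [D]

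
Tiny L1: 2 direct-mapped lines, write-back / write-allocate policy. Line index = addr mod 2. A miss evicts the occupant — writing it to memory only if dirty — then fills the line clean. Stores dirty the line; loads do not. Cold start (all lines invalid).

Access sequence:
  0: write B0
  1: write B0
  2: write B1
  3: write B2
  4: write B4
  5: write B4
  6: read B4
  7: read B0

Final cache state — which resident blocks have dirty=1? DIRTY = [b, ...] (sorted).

0: W B0 → L0 miss [D]
1: W B0 → L0 hit [D]
2: W B1 → L1 miss [D]
3: W B2 → L0 miss wb→B0 [D]
4: W B4 → L0 miss wb→B2 [D]
5: W B4 → L0 hit [D]
6: R B4 → L0 hit [D]
7: R B0 → L0 miss wb→B4 [-]

DIRTY = [1]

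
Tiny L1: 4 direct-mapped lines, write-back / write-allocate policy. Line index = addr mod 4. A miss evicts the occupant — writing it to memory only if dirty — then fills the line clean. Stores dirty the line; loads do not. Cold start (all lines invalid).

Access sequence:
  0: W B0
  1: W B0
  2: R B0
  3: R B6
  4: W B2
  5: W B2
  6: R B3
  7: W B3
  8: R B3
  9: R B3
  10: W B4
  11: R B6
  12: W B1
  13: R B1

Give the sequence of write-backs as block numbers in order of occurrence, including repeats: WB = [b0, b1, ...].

0: W B0 -> L0 miss  d=D]
1: W B0 -> L0 hit  d=D]
2: R B0 -> L0 hit  d=D]
3: R B6 -> L2 miss  d=-]
4: W B2 -> L2 miss  d=D]
5: W B2 -> L2 hit  d=D]
6: R B3 -> L3 miss  d=-]
7: W B3 -> L3 hit  d=D]
8: R B3 -> L3 hit  d=D]
9: R B3 -> L3 hit  d=D]
10: W B4 -> L0 miss wb->B0  d=D]
11: R B6 -> L2 miss wb->B2  d=-]
12: W B1 -> L1 miss  d=D]
13: R B1 -> L1 hit  d=D]

WB = [0, 2]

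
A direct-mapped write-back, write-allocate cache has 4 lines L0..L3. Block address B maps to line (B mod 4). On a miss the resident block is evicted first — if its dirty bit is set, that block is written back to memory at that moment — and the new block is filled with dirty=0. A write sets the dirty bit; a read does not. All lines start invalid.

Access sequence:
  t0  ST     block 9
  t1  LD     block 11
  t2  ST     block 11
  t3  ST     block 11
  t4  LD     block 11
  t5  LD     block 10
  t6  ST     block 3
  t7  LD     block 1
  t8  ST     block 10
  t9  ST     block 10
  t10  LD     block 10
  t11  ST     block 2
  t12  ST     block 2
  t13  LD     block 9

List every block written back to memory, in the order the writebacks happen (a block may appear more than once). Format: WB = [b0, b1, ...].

WB = [11, 9, 10]

0: W B9 → L1 miss [D]
1: R B11 → L3 miss [-]
2: W B11 → L3 hit [D]
3: W B11 → L3 hit [D]
4: R B11 → L3 hit [D]
5: R B10 → L2 miss [-]
6: W B3 → L3 miss wb→B11 [D]
7: R B1 → L1 miss wb→B9 [-]
8: W B10 → L2 hit [D]
9: W B10 → L2 hit [D]
10: R B10 → L2 hit [D]
11: W B2 → L2 miss wb→B10 [D]
12: W B2 → L2 hit [D]
13: R B9 → L1 miss [-]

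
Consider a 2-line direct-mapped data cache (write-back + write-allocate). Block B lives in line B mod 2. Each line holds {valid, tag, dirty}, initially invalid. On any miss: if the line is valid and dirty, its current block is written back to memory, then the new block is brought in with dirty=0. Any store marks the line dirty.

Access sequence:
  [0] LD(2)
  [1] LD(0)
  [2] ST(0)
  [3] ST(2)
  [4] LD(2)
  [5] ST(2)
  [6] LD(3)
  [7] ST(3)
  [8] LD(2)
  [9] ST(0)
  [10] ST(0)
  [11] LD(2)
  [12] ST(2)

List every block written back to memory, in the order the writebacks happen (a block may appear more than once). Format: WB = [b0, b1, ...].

WB = [0, 2, 0]

0: R B2 → L0 miss [-]
1: R B0 → L0 miss [-]
2: W B0 → L0 hit [D]
3: W B2 → L0 miss wb→B0 [D]
4: R B2 → L0 hit [D]
5: W B2 → L0 hit [D]
6: R B3 → L1 miss [-]
7: W B3 → L1 hit [D]
8: R B2 → L0 hit [D]
9: W B0 → L0 miss wb→B2 [D]
10: W B0 → L0 hit [D]
11: R B2 → L0 miss wb→B0 [-]
12: W B2 → L0 hit [D]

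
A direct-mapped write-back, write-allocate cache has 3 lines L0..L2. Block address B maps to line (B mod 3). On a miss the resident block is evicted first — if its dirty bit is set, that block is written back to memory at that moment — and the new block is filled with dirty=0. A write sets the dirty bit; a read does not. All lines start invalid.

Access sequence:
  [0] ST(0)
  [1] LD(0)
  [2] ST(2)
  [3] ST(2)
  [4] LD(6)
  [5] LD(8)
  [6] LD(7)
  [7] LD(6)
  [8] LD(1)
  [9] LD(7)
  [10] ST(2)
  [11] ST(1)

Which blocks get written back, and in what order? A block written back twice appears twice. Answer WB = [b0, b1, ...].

WB = [0, 2]

  0 | W B0 → L0 miss [D]
  1 | R B0 → L0 hit [D]
  2 | W B2 → L2 miss [D]
  3 | W B2 → L2 hit [D]
  4 | R B6 → L0 miss wb→B0 [-]
  5 | R B8 → L2 miss wb→B2 [-]
  6 | R B7 → L1 miss [-]
  7 | R B6 → L0 hit [-]
  8 | R B1 → L1 miss [-]
  9 | R B7 → L1 miss [-]
  10 | W B2 → L2 miss [D]
  11 | W B1 → L1 miss [D]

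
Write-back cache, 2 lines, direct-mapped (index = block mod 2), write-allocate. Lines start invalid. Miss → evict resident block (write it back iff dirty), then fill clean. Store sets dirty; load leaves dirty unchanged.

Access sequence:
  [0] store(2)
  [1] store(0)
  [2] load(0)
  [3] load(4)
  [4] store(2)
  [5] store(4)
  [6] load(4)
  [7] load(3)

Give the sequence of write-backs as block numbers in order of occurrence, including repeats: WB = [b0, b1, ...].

WB = [2, 0, 2]

0: W B2 → L0 miss [D]
1: W B0 → L0 miss wb→B2 [D]
2: R B0 → L0 hit [D]
3: R B4 → L0 miss wb→B0 [-]
4: W B2 → L0 miss [D]
5: W B4 → L0 miss wb→B2 [D]
6: R B4 → L0 hit [D]
7: R B3 → L1 miss [-]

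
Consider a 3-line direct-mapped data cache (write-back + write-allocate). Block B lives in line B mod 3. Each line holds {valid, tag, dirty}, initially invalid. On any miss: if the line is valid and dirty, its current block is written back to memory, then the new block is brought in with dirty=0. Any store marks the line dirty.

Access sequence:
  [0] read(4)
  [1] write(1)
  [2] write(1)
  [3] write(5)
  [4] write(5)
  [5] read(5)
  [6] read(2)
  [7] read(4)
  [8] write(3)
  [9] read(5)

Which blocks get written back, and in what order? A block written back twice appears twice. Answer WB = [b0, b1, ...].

WB = [5, 1]

  0 | R B4 → L1 miss [-]
  1 | W B1 → L1 miss [D]
  2 | W B1 → L1 hit [D]
  3 | W B5 → L2 miss [D]
  4 | W B5 → L2 hit [D]
  5 | R B5 → L2 hit [D]
  6 | R B2 → L2 miss wb→B5 [-]
  7 | R B4 → L1 miss wb→B1 [-]
  8 | W B3 → L0 miss [D]
  9 | R B5 → L2 miss [-]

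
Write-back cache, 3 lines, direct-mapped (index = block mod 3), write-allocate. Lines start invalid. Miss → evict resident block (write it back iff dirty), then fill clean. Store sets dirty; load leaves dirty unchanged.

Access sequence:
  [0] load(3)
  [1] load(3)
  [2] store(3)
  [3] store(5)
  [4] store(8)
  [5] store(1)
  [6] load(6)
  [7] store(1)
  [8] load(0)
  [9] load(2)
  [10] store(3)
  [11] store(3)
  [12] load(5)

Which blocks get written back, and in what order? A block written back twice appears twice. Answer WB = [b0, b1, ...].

0: R B3 -> L0 miss  d=-]
1: R B3 -> L0 hit  d=-]
2: W B3 -> L0 hit  d=D]
3: W B5 -> L2 miss  d=D]
4: W B8 -> L2 miss wb->B5  d=D]
5: W B1 -> L1 miss  d=D]
6: R B6 -> L0 miss wb->B3  d=-]
7: W B1 -> L1 hit  d=D]
8: R B0 -> L0 miss  d=-]
9: R B2 -> L2 miss wb->B8  d=-]
10: W B3 -> L0 miss  d=D]
11: W B3 -> L0 hit  d=D]
12: R B5 -> L2 miss  d=-]

WB = [5, 3, 8]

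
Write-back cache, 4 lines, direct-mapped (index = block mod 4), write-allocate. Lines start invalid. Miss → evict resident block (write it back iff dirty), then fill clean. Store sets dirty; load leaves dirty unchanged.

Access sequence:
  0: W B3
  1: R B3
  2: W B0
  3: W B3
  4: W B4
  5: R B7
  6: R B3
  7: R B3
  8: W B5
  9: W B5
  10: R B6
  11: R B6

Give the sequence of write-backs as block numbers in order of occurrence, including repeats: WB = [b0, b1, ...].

WB = [0, 3]

0: W B3 → L3 miss [D]
1: R B3 → L3 hit [D]
2: W B0 → L0 miss [D]
3: W B3 → L3 hit [D]
4: W B4 → L0 miss wb→B0 [D]
5: R B7 → L3 miss wb→B3 [-]
6: R B3 → L3 miss [-]
7: R B3 → L3 hit [-]
8: W B5 → L1 miss [D]
9: W B5 → L1 hit [D]
10: R B6 → L2 miss [-]
11: R B6 → L2 hit [-]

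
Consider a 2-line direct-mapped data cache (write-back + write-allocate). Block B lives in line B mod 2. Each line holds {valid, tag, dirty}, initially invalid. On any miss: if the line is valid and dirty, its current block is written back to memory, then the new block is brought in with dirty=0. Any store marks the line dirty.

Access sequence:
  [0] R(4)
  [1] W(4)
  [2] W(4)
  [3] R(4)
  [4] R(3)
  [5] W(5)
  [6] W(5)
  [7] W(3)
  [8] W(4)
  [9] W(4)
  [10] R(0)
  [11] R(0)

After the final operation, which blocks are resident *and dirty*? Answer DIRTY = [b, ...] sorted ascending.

DIRTY = [3]

0: R B4 -> L0 miss  d=-]
1: W B4 -> L0 hit  d=D]
2: W B4 -> L0 hit  d=D]
3: R B4 -> L0 hit  d=D]
4: R B3 -> L1 miss  d=-]
5: W B5 -> L1 miss  d=D]
6: W B5 -> L1 hit  d=D]
7: W B3 -> L1 miss wb->B5  d=D]
8: W B4 -> L0 hit  d=D]
9: W B4 -> L0 hit  d=D]
10: R B0 -> L0 miss wb->B4  d=-]
11: R B0 -> L0 hit  d=-]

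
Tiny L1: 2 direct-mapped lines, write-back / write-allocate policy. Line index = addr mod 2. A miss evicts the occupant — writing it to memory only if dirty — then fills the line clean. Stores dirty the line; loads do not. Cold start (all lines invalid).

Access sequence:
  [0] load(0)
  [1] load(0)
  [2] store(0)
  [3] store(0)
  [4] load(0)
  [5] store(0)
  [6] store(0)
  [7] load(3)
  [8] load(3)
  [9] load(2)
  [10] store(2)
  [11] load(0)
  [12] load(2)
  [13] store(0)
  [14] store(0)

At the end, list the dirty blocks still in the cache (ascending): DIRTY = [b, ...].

  0 | R B0 → L0 miss [-]
  1 | R B0 → L0 hit [-]
  2 | W B0 → L0 hit [D]
  3 | W B0 → L0 hit [D]
  4 | R B0 → L0 hit [D]
  5 | W B0 → L0 hit [D]
  6 | W B0 → L0 hit [D]
  7 | R B3 → L1 miss [-]
  8 | R B3 → L1 hit [-]
  9 | R B2 → L0 miss wb→B0 [-]
  10 | W B2 → L0 hit [D]
  11 | R B0 → L0 miss wb→B2 [-]
  12 | R B2 → L0 miss [-]
  13 | W B0 → L0 miss [D]
  14 | W B0 → L0 hit [D]

DIRTY = [0]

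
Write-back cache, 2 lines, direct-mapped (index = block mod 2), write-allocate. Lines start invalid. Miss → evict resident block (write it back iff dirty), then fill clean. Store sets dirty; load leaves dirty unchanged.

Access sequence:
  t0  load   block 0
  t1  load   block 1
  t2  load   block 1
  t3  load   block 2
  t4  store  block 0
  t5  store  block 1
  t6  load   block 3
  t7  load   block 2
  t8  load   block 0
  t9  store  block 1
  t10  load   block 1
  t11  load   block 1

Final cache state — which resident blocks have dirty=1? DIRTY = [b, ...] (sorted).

0: R B0 -> L0 miss  d=-]
1: R B1 -> L1 miss  d=-]
2: R B1 -> L1 hit  d=-]
3: R B2 -> L0 miss  d=-]
4: W B0 -> L0 miss  d=D]
5: W B1 -> L1 hit  d=D]
6: R B3 -> L1 miss wb->B1  d=-]
7: R B2 -> L0 miss wb->B0  d=-]
8: R B0 -> L0 miss  d=-]
9: W B1 -> L1 miss  d=D]
10: R B1 -> L1 hit  d=D]
11: R B1 -> L1 hit  d=D]

DIRTY = [1]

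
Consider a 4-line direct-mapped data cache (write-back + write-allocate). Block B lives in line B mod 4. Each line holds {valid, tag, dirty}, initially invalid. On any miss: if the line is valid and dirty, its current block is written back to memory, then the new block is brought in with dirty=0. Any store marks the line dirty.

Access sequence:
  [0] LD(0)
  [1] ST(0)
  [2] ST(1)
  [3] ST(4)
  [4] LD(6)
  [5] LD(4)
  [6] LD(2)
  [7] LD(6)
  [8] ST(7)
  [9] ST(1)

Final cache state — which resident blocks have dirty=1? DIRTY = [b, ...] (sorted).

DIRTY = [1, 4, 7]

0: R B0 → L0 miss [-]
1: W B0 → L0 hit [D]
2: W B1 → L1 miss [D]
3: W B4 → L0 miss wb→B0 [D]
4: R B6 → L2 miss [-]
5: R B4 → L0 hit [D]
6: R B2 → L2 miss [-]
7: R B6 → L2 miss [-]
8: W B7 → L3 miss [D]
9: W B1 → L1 hit [D]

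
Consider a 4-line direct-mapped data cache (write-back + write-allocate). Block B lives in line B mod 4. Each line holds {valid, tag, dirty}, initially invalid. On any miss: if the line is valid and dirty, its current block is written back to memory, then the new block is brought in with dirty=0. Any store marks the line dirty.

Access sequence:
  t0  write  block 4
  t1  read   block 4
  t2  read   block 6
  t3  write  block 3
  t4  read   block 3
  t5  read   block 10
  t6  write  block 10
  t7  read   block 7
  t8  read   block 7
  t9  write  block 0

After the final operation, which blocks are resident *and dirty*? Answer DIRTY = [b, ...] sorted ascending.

0: W B4 -> L0 miss  d=D]
1: R B4 -> L0 hit  d=D]
2: R B6 -> L2 miss  d=-]
3: W B3 -> L3 miss  d=D]
4: R B3 -> L3 hit  d=D]
5: R B10 -> L2 miss  d=-]
6: W B10 -> L2 hit  d=D]
7: R B7 -> L3 miss wb->B3  d=-]
8: R B7 -> L3 hit  d=-]
9: W B0 -> L0 miss wb->B4  d=D]

DIRTY = [0, 10]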